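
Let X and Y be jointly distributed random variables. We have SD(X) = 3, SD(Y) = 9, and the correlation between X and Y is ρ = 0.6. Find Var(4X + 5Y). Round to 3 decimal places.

2817.000

Var(X) = (3)² = 9;  Var(Y) = (9)² = 81
Cov(X,Y) = ρ·SD(X)·SD(Y) = 0.6·3·9 = 16.2
Var(4X + 5Y) = (4)²·Var(X) + (5)²·Var(Y) + 2·(4)·(5)·Cov(X,Y)
= 16·9 + 25·81 + 40·16.2 = 2817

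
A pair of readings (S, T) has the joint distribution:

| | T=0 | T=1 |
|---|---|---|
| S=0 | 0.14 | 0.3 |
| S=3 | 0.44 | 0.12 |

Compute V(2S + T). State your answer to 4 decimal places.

7.7316

E[S] = 1.68,  E[T] = 0.42,  E[ST] = 0.36
V(S) = 5.04 − (1.68)² = 2.2176;  V(T) = 0.42 − (0.42)² = 0.2436
cov(S,T) = 0.36 − (1.68)(0.42) = -0.3456
V(2S + T) = (2)²·2.2176 + (1)²·0.2436 + 2·(2)·(1)·-0.3456 = 7.7316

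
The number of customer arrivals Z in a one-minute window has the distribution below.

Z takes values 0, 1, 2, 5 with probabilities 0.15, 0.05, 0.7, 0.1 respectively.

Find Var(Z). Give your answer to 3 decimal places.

E[Z] = (0)(0.15) + (1)(0.05) + (2)(0.7) + (5)(0.1) = 1.95
E[Z²] = (0)²(0.15) + (1)²(0.05) + (2)²(0.7) + (5)²(0.1) = 5.35
Var(Z) = E[Z²] − (E[Z])² = 5.35 − (1.95)² = 1.5475

1.548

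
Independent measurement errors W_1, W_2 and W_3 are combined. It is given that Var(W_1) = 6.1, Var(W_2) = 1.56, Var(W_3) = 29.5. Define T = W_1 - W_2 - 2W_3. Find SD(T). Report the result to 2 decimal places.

By independence, Var(T) = (1)²Var(W_1) + (-1)²Var(W_2) + (-2)²Var(W_3)
= (1)²·6.1 + (-1)²·1.56 + (-2)²·29.5 = 125.66
SD(T) = √125.66 ≈ 11.21

11.21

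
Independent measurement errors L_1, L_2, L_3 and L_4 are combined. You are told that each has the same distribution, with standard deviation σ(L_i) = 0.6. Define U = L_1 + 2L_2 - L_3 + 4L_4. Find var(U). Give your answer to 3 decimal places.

var(L_i) = (0.6)² = 0.36
By independence, var(U) = (1)²var(L_1) + (2)²var(L_2) + (-1)²var(L_3) + (4)²var(L_4)
= (1)²·0.36 + (2)²·0.36 + (-1)²·0.36 + (4)²·0.36 = 7.92

7.920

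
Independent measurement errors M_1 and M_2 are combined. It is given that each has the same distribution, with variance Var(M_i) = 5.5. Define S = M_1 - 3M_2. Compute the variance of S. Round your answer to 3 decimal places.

By independence, Var(S) = (1)²Var(M_1) + (-3)²Var(M_2)
= (1)²·5.5 + (-3)²·5.5 = 55

55.000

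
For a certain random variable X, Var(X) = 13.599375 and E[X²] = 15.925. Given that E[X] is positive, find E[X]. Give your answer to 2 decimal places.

(E[X])² = E[X²] − Var(X) = 15.925 − 13.599375 = 2.325625
E[X] = √2.325625 = 1.525

1.53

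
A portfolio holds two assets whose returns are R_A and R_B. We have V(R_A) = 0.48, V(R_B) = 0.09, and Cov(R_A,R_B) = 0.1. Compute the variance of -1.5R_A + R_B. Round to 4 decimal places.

V(-1.5R_A + R_B) = (-1.5)²·V(R_A) + (1)²·V(R_B) + 2·(-1.5)·(1)·Cov(R_A,R_B)
= 2.25·0.48 + 1·0.09 + -3·0.1 = 0.87

0.8700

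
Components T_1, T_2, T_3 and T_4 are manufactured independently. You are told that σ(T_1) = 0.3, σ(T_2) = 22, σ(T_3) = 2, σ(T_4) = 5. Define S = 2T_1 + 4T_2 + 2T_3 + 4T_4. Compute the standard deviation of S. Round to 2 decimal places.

90.33

V(T_1) = 0.09, V(T_2) = 484, V(T_3) = 4, V(T_4) = 25
By independence, V(S) = (2)²V(T_1) + (4)²V(T_2) + (2)²V(T_3) + (4)²V(T_4)
= (2)²·0.09 + (4)²·484 + (2)²·4 + (4)²·25 = 8160.36
σ(S) = √8160.36 ≈ 90.33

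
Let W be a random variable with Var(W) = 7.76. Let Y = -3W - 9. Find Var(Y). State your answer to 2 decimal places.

69.84

Var(-3W - 9) = (-3)²·Var(W) = 9·7.76 = 69.84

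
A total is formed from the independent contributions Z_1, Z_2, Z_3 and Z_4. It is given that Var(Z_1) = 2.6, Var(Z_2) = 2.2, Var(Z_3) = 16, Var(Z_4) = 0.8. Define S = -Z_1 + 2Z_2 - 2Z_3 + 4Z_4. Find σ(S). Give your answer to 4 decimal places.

By independence, Var(S) = (-1)²Var(Z_1) + (2)²Var(Z_2) + (-2)²Var(Z_3) + (4)²Var(Z_4)
= (-1)²·2.6 + (2)²·2.2 + (-2)²·16 + (4)²·0.8 = 88.2
σ(S) = √88.2 ≈ 9.3915

9.3915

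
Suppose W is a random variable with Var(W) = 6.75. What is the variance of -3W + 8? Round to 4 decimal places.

Var(-3W + 8) = (-3)²·Var(W) = 9·6.75 = 60.75

60.7500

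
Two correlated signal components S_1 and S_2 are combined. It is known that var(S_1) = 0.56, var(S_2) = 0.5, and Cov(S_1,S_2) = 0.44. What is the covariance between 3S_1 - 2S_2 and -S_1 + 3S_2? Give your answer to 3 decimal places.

0.160

Cov(3S_1 - 2S_2, -S_1 + 3S_2) = (3)(-1)var(S_1) + (-2)(3)var(S_2) + [(3)(3) + (-2)(-1)]Cov(S_1,S_2)
= -3·0.56 + -6·0.5 + 11·0.44 = 0.16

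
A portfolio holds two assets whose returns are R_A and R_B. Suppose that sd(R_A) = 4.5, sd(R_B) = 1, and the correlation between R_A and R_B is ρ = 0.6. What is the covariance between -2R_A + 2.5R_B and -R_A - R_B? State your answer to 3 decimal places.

Var(R_A) = (4.5)² = 20.25;  Var(R_B) = (1)² = 1
Cov(R_A,R_B) = ρ·sd(R_A)·sd(R_B) = 0.6·4.5·1 = 2.7
Cov(-2R_A + 2.5R_B, -R_A - R_B) = (-2)(-1)Var(R_A) + (2.5)(-1)Var(R_B) + [(-2)(-1) + (2.5)(-1)]Cov(R_A,R_B)
= 2·20.25 + -2.5·1 + -0.5·2.7 = 36.65

36.650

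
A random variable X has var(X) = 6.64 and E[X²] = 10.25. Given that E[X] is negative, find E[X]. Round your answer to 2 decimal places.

(E[X])² = E[X²] − var(X) = 10.25 − 6.64 = 3.61
E[X] = −√3.61 = -1.9

-1.90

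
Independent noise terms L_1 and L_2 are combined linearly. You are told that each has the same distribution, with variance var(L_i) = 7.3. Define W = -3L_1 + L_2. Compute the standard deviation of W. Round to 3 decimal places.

8.544

By independence, var(W) = (-3)²var(L_1) + (1)²var(L_2)
= (-3)²·7.3 + (1)²·7.3 = 73
SD(W) = √73 ≈ 8.544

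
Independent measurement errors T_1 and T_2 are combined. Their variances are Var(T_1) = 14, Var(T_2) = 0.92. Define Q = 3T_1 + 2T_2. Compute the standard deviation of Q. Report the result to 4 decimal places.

By independence, Var(Q) = (3)²Var(T_1) + (2)²Var(T_2)
= (3)²·14 + (2)²·0.92 = 129.68
SD(Q) = √129.68 ≈ 11.3877

11.3877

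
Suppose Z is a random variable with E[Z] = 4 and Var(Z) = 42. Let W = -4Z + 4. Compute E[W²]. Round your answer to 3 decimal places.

816.000

E[-4Z + 4] = -4·4 + 4 = -12
Var(-4Z + 4) = (-4)²·42 = 672
E[W²] = Var(W) + (E[W])² = 672 + (-12)² = 816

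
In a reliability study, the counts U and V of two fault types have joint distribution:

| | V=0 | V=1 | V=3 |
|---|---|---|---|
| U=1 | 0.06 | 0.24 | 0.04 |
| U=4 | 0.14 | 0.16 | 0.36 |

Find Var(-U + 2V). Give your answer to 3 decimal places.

5.572

E[U] = 2.98,  E[V] = 1.6,  E[UV] = 5.32
Var(U) = 10.9 − (2.98)² = 2.0196;  Var(V) = 4 − (1.6)² = 1.44
Cov(U,V) = 5.32 − (2.98)(1.6) = 0.552
Var(-U + 2V) = (-1)²·2.0196 + (2)²·1.44 + 2·(-1)·(2)·0.552 = 5.5716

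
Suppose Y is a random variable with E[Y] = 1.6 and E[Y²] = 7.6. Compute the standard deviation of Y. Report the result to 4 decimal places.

Var(Y) = 7.6 − (1.6)² = 5.04
sd(Y) = √5.04 ≈ 2.2450

2.2450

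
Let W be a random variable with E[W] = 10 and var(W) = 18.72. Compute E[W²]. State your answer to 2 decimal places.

E[W²] = var(W) + (E[W])² = 18.72 + (10)² = 118.72

118.72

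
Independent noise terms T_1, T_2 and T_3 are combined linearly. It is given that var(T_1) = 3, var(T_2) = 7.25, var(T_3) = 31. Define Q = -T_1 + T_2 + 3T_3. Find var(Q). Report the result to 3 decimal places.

289.250

By independence, var(Q) = (-1)²var(T_1) + (1)²var(T_2) + (3)²var(T_3)
= (-1)²·3 + (1)²·7.25 + (3)²·31 = 289.25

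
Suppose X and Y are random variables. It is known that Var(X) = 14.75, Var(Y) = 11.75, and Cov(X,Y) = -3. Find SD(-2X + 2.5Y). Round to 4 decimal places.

Var(-2X + 2.5Y) = (-2)²·Var(X) + (2.5)²·Var(Y) + 2·(-2)·(2.5)·Cov(X,Y)
= 4·14.75 + 6.25·11.75 + -10·-3 = 162.4375
SD(-2X + 2.5Y) = √162.4375 ≈ 12.7451

12.7451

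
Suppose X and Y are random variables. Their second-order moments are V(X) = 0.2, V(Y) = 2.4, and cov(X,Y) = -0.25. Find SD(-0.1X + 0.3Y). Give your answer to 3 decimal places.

0.483

V(-0.1X + 0.3Y) = (-0.1)²·V(X) + (0.3)²·V(Y) + 2·(-0.1)·(0.3)·cov(X,Y)
= 0.01·0.2 + 0.09·2.4 + -0.06·-0.25 = 0.233
SD(-0.1X + 0.3Y) = √0.233 ≈ 0.483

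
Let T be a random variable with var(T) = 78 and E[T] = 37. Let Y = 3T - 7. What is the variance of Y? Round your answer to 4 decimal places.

702.0000

var(3T - 7) = (3)²·var(T) = 9·78 = 702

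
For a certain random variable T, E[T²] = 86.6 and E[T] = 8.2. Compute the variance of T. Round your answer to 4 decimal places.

var(T) = 86.6 − (8.2)² = 19.36

19.3600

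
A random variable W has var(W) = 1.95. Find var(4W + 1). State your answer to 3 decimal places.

var(4W + 1) = (4)²·var(W) = 16·1.95 = 31.2

31.200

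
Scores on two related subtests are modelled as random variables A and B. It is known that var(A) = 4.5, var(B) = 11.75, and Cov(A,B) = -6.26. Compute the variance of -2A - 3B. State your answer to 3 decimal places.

var(-2A - 3B) = (-2)²·var(A) + (-3)²·var(B) + 2·(-2)·(-3)·Cov(A,B)
= 4·4.5 + 9·11.75 + 12·-6.26 = 48.63

48.630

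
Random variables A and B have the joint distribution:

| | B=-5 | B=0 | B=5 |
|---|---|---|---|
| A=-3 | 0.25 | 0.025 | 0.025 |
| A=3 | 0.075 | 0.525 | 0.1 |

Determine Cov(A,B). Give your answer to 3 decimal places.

4.950

E[A] = 1.2,  E[B] = -1
E[AB] = 3.75
Cov(A,B) = E[AB] − E[A]E[B] = 3.75 − (1.2)(-1) = 4.95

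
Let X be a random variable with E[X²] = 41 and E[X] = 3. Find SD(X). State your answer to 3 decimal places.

V(X) = 41 − (3)² = 32
SD(X) = √32 ≈ 5.657

5.657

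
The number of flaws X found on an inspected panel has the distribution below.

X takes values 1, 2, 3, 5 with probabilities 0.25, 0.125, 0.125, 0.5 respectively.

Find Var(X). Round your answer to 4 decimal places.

2.9844

E[X] = (1)(0.25) + (2)(0.125) + (3)(0.125) + (5)(0.5) = 3.375
E[X²] = (1)²(0.25) + (2)²(0.125) + (3)²(0.125) + (5)²(0.5) = 14.375
Var(X) = E[X²] − (E[X])² = 14.375 − (3.375)² = 2.984375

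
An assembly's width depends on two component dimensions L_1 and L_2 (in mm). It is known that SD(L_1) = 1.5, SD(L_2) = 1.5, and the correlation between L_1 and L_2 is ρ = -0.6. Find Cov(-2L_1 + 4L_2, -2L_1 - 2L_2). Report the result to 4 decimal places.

-3.6000

V(L_1) = (1.5)² = 2.25;  V(L_2) = (1.5)² = 2.25
Cov(L_1,L_2) = ρ·SD(L_1)·SD(L_2) = -0.6·1.5·1.5 = -1.35
Cov(-2L_1 + 4L_2, -2L_1 - 2L_2) = (-2)(-2)V(L_1) + (4)(-2)V(L_2) + [(-2)(-2) + (4)(-2)]Cov(L_1,L_2)
= 4·2.25 + -8·2.25 + -4·-1.35 = -3.6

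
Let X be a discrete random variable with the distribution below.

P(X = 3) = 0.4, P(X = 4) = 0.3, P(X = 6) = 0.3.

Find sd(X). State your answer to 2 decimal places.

E[X] = (3)(0.4) + (4)(0.3) + (6)(0.3) = 4.2
E[X²] = (3)²(0.4) + (4)²(0.3) + (6)²(0.3) = 19.2
var(X) = E[X²] − (E[X])² = 19.2 − (4.2)² = 1.56
sd(X) = √1.56 ≈ 1.25

1.25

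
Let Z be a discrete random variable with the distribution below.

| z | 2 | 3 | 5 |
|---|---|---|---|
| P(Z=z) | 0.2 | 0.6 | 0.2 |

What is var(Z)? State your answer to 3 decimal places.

0.960

E[Z] = (2)(0.2) + (3)(0.6) + (5)(0.2) = 3.2
E[Z²] = (2)²(0.2) + (3)²(0.6) + (5)²(0.2) = 11.2
var(Z) = E[Z²] − (E[Z])² = 11.2 − (3.2)² = 0.96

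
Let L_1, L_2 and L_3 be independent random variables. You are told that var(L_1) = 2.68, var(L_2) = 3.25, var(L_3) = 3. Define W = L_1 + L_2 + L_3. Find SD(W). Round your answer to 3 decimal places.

2.988

By independence, var(W) = (1)²var(L_1) + (1)²var(L_2) + (1)²var(L_3)
= (1)²·2.68 + (1)²·3.25 + (1)²·3 = 8.93
SD(W) = √8.93 ≈ 2.988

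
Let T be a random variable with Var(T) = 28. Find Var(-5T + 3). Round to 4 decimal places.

700.0000

Var(-5T + 3) = (-5)²·Var(T) = 25·28 = 700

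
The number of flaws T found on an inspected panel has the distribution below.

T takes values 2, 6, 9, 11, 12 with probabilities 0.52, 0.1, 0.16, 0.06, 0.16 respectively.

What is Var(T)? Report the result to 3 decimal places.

16.904

E[T] = (2)(0.52) + (6)(0.1) + (9)(0.16) + (11)(0.06) + (12)(0.16) = 5.66
E[T²] = (2)²(0.52) + (6)²(0.1) + (9)²(0.16) + (11)²(0.06) + (12)²(0.16) = 48.94
Var(T) = E[T²] − (E[T])² = 48.94 − (5.66)² = 16.9044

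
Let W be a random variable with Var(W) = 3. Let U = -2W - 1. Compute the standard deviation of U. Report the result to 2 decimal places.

3.46

Var(-2W - 1) = (-2)²·3 = 12
sd(U) = √12 ≈ 3.46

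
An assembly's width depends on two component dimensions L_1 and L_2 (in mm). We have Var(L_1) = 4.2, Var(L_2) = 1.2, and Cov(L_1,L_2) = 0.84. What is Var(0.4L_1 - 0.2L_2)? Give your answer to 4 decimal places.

Var(0.4L_1 - 0.2L_2) = (0.4)²·Var(L_1) + (-0.2)²·Var(L_2) + 2·(0.4)·(-0.2)·Cov(L_1,L_2)
= 0.16·4.2 + 0.04·1.2 + -0.16·0.84 = 0.5856

0.5856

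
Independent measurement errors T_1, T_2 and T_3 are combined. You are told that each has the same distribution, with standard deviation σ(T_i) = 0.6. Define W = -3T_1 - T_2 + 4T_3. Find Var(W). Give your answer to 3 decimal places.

Var(T_i) = (0.6)² = 0.36
By independence, Var(W) = (-3)²Var(T_1) + (-1)²Var(T_2) + (4)²Var(T_3)
= (-3)²·0.36 + (-1)²·0.36 + (4)²·0.36 = 9.36

9.360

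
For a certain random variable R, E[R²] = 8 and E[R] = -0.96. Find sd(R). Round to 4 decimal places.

Var(R) = 8 − (-0.96)² = 7.0784
sd(R) = √7.0784 ≈ 2.6605

2.6605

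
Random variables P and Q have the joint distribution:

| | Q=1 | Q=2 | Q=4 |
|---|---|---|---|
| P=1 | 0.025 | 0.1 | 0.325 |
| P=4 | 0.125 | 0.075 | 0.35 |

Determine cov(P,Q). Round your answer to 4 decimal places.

-0.2550

E[P] = 2.65,  E[Q] = 3.2
E[PQ] = 8.225
cov(P,Q) = E[PQ] − E[P]E[Q] = 8.225 − (2.65)(3.2) = -0.255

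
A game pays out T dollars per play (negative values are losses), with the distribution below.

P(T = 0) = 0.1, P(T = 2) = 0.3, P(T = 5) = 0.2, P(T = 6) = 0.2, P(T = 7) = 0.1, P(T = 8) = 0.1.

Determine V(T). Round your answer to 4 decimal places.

E[T] = (0)(0.1) + (2)(0.3) + (5)(0.2) + (6)(0.2) + (7)(0.1) + (8)(0.1) = 4.3
E[T²] = (0)²(0.1) + (2)²(0.3) + (5)²(0.2) + (6)²(0.2) + (7)²(0.1) + (8)²(0.1) = 24.7
V(T) = E[T²] − (E[T])² = 24.7 − (4.3)² = 6.21

6.2100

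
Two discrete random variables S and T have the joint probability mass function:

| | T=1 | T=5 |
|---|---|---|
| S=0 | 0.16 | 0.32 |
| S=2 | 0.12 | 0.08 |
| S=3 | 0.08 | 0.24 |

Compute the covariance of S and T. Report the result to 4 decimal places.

0.0384

E[S] = 1.36,  E[T] = 3.56
E[ST] = 4.88
Cov(S,T) = E[ST] − E[S]E[T] = 4.88 − (1.36)(3.56) = 0.0384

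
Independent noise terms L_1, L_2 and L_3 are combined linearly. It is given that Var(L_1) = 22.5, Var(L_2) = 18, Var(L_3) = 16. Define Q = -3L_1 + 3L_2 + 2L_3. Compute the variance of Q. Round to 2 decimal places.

428.50

By independence, Var(Q) = (-3)²Var(L_1) + (3)²Var(L_2) + (2)²Var(L_3)
= (-3)²·22.5 + (3)²·18 + (2)²·16 = 428.5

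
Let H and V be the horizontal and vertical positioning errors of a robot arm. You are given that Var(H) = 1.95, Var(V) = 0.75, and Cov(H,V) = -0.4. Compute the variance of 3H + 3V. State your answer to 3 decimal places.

17.100

Var(3H + 3V) = (3)²·Var(H) + (3)²·Var(V) + 2·(3)·(3)·Cov(H,V)
= 9·1.95 + 9·0.75 + 18·-0.4 = 17.1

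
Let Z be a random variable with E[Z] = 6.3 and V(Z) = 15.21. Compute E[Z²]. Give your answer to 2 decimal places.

54.90

E[Z²] = V(Z) + (E[Z])² = 15.21 + (6.3)² = 54.9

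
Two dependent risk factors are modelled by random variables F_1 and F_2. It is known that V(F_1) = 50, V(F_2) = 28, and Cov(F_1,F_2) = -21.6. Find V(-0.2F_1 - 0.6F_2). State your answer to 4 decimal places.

V(-0.2F_1 - 0.6F_2) = (-0.2)²·V(F_1) + (-0.6)²·V(F_2) + 2·(-0.2)·(-0.6)·Cov(F_1,F_2)
= 0.04·50 + 0.36·28 + 0.24·-21.6 = 6.896

6.8960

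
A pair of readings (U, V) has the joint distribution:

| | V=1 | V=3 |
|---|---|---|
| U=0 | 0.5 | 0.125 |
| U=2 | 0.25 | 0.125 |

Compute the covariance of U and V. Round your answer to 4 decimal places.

E[U] = 0.75,  E[V] = 1.5
E[UV] = 1.25
Cov(U,V) = E[UV] − E[U]E[V] = 1.25 − (0.75)(1.5) = 0.125

0.1250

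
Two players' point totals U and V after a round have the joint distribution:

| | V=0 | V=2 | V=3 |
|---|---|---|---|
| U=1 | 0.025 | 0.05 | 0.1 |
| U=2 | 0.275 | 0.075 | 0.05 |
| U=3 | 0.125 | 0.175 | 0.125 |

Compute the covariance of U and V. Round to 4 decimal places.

E[U] = 2.25,  E[V] = 1.425
E[UV] = 3.175
cov(U,V) = E[UV] − E[U]E[V] = 3.175 − (2.25)(1.425) = -0.03125

-0.0313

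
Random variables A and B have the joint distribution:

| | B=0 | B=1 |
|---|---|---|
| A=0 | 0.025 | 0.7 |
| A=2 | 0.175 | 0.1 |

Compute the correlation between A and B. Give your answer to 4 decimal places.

-0.6719

E[A] = 0.55,  E[B] = 0.8
E[AB] = 0.2
Cov(A,B) = E[AB] − E[A]E[B] = 0.2 − (0.55)(0.8) = -0.24
V(A) = 0.7975,  V(B) = 0.16
ρ = -0.24 / √(0.7975·0.16) ≈ -0.6719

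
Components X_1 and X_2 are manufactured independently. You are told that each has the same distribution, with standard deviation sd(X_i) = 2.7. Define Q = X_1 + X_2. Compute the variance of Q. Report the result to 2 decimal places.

14.58

var(X_i) = (2.7)² = 7.29
By independence, var(Q) = (1)²var(X_1) + (1)²var(X_2)
= (1)²·7.29 + (1)²·7.29 = 14.58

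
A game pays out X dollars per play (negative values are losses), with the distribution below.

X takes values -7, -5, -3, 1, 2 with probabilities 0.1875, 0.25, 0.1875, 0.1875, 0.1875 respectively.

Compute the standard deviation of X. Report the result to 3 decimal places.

3.391

E[X] = (-7)(0.1875) + (-5)(0.25) + (-3)(0.1875) + (1)(0.1875) + (2)(0.1875) = -2.5625
E[X²] = (-7)²(0.1875) + (-5)²(0.25) + (-3)²(0.1875) + (1)²(0.1875) + (2)²(0.1875) = 18.0625
V(X) = E[X²] − (E[X])² = 18.0625 − (-2.5625)² = 11.49609375
sd(X) = √11.49609375 ≈ 3.391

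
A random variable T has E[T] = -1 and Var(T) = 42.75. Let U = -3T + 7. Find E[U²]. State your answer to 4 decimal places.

E[-3T + 7] = -3·-1 + 7 = 10
Var(-3T + 7) = (-3)²·42.75 = 384.75
E[U²] = Var(U) + (E[U])² = 384.75 + (10)² = 484.75

484.7500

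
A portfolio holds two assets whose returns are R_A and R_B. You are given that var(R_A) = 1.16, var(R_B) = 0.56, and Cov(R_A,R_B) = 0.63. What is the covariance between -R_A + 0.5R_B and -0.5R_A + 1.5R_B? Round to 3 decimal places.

-0.103

Cov(-R_A + 0.5R_B, -0.5R_A + 1.5R_B) = (-1)(-0.5)var(R_A) + (0.5)(1.5)var(R_B) + [(-1)(1.5) + (0.5)(-0.5)]Cov(R_A,R_B)
= 0.5·1.16 + 0.75·0.56 + -1.75·0.63 = -0.1025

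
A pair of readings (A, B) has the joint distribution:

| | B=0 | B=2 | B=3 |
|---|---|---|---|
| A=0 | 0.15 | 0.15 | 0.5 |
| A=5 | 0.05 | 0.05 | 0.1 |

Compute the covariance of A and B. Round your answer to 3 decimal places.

-0.200

E[A] = 1,  E[B] = 2.2
E[AB] = 2
Cov(A,B) = E[AB] − E[A]E[B] = 2 − (1)(2.2) = -0.2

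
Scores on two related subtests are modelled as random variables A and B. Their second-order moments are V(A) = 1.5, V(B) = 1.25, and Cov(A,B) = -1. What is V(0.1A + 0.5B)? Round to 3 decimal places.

V(0.1A + 0.5B) = (0.1)²·V(A) + (0.5)²·V(B) + 2·(0.1)·(0.5)·Cov(A,B)
= 0.01·1.5 + 0.25·1.25 + 0.1·-1 = 0.2275

0.228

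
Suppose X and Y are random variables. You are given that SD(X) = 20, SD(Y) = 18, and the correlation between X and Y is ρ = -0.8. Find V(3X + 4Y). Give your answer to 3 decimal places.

1872.000

V(X) = (20)² = 400;  V(Y) = (18)² = 324
cov(X,Y) = ρ·SD(X)·SD(Y) = -0.8·20·18 = -288
V(3X + 4Y) = (3)²·V(X) + (4)²·V(Y) + 2·(3)·(4)·cov(X,Y)
= 9·400 + 16·324 + 24·-288 = 1872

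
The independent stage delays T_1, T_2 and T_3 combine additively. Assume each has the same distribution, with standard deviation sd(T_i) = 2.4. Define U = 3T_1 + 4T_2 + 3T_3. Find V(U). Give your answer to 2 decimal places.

195.84

V(T_i) = (2.4)² = 5.76
By independence, V(U) = (3)²V(T_1) + (4)²V(T_2) + (3)²V(T_3)
= (3)²·5.76 + (4)²·5.76 + (3)²·5.76 = 195.84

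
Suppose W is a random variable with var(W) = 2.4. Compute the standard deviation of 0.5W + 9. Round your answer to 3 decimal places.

0.775

var(0.5W + 9) = (0.5)²·2.4 = 0.6
sd(0.5W + 9) = √0.6 ≈ 0.775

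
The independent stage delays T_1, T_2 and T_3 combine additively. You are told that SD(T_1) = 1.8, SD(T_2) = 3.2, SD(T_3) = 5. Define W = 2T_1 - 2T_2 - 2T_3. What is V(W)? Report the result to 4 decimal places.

V(T_1) = 3.24, V(T_2) = 10.24, V(T_3) = 25
By independence, V(W) = (2)²V(T_1) + (-2)²V(T_2) + (-2)²V(T_3)
= (2)²·3.24 + (-2)²·10.24 + (-2)²·25 = 153.92

153.9200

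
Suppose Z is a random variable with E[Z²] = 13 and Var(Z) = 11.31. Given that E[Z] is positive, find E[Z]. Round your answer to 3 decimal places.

(E[Z])² = E[Z²] − Var(Z) = 13 − 11.31 = 1.69
E[Z] = √1.69 = 1.3

1.300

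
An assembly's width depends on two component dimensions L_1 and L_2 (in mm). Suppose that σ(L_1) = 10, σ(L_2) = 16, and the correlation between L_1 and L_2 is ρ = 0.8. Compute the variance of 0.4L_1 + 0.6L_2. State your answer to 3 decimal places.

169.600

Var(L_1) = (10)² = 100;  Var(L_2) = (16)² = 256
Cov(L_1,L_2) = ρ·σ(L_1)·σ(L_2) = 0.8·10·16 = 128
Var(0.4L_1 + 0.6L_2) = (0.4)²·Var(L_1) + (0.6)²·Var(L_2) + 2·(0.4)·(0.6)·Cov(L_1,L_2)
= 0.16·100 + 0.36·256 + 0.48·128 = 169.6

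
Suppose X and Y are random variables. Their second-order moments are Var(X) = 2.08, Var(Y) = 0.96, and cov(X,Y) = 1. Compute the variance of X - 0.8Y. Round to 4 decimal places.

Var(X - 0.8Y) = (1)²·Var(X) + (-0.8)²·Var(Y) + 2·(1)·(-0.8)·cov(X,Y)
= 1·2.08 + 0.64·0.96 + -1.6·1 = 1.0944

1.0944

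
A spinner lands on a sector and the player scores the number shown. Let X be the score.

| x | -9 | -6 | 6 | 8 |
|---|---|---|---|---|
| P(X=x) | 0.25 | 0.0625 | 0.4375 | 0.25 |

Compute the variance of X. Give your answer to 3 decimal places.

E[X] = (-9)(0.25) + (-6)(0.0625) + (6)(0.4375) + (8)(0.25) = 2
E[X²] = (-9)²(0.25) + (-6)²(0.0625) + (6)²(0.4375) + (8)²(0.25) = 54.25
var(X) = E[X²] − (E[X])² = 54.25 − (2)² = 50.25

50.250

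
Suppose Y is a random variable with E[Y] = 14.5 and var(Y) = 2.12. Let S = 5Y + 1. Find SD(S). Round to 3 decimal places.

var(5Y + 1) = (5)²·2.12 = 53
SD(S) = √53 ≈ 7.280

7.280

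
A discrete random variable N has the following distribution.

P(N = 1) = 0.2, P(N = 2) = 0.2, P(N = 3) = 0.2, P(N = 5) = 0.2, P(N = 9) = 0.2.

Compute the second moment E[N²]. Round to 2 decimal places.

E[N²] = (1)²(0.2) + (2)²(0.2) + (3)²(0.2) + (5)²(0.2) + (9)²(0.2) = 24

24.00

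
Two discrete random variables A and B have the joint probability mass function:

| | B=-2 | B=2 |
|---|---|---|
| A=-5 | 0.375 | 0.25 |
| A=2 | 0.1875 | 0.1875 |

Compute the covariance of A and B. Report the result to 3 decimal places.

0.656

E[A] = -2.375,  E[B] = -0.25
E[AB] = 1.25
Cov(A,B) = E[AB] − E[A]E[B] = 1.25 − (-2.375)(-0.25) = 0.65625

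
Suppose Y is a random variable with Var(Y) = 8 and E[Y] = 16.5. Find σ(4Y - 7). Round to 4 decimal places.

11.3137

Var(4Y - 7) = (4)²·8 = 128
σ(4Y - 7) = √128 ≈ 11.3137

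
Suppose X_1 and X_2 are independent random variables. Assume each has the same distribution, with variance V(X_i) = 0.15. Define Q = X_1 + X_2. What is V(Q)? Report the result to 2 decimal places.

0.30

By independence, V(Q) = (1)²V(X_1) + (1)²V(X_2)
= (1)²·0.15 + (1)²·0.15 = 0.3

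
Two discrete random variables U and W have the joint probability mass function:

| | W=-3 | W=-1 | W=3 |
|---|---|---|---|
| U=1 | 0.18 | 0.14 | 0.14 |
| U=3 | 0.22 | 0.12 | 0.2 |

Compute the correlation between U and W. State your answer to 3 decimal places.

E[U] = 2.08,  E[W] = -0.44
E[UW] = -0.8
Cov(U,W) = E[UW] − E[U]E[W] = -0.8 − (2.08)(-0.44) = 0.1152
var(U) = 0.9936,  var(W) = 6.7264
ρ = 0.1152 / √(0.9936·6.7264) ≈ 0.045

0.045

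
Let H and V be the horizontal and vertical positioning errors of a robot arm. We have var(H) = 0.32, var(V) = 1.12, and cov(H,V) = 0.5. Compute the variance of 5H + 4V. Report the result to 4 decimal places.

var(5H + 4V) = (5)²·var(H) + (4)²·var(V) + 2·(5)·(4)·cov(H,V)
= 25·0.32 + 16·1.12 + 40·0.5 = 45.92

45.9200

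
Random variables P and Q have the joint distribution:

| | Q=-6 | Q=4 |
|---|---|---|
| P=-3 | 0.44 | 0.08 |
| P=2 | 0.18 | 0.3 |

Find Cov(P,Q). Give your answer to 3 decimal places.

5.880

E[P] = -0.6,  E[Q] = -2.2
E[PQ] = 7.2
Cov(P,Q) = E[PQ] − E[P]E[Q] = 7.2 − (-0.6)(-2.2) = 5.88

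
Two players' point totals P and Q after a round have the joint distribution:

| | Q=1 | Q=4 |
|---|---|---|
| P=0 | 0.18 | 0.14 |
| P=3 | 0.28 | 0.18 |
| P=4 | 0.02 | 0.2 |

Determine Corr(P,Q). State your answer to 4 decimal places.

E[P] = 2.26,  E[Q] = 2.56
E[PQ] = 6.28
cov(P,Q) = E[PQ] − E[P]E[Q] = 6.28 − (2.26)(2.56) = 0.4944
Var(P) = 2.5524,  Var(Q) = 2.2464
ρ = 0.4944 / √(2.5524·2.2464) ≈ 0.2065

0.2065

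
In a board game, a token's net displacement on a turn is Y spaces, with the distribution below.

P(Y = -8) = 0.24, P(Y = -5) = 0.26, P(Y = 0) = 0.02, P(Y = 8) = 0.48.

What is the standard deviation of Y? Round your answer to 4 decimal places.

E[Y] = (-8)(0.24) + (-5)(0.26) + (0)(0.02) + (8)(0.48) = 0.62
E[Y²] = (-8)²(0.24) + (-5)²(0.26) + (0)²(0.02) + (8)²(0.48) = 52.58
V(Y) = E[Y²] − (E[Y])² = 52.58 − (0.62)² = 52.1956
sd(Y) = √52.1956 ≈ 7.2247

7.2247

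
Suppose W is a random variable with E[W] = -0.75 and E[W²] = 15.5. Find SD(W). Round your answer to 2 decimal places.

var(W) = 15.5 − (-0.75)² = 14.9375
SD(W) = √14.9375 ≈ 3.86

3.86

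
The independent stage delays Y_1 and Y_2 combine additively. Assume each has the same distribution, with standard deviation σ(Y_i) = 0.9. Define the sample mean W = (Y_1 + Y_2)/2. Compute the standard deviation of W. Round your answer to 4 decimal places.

0.6364

var(Y_i) = (0.9)² = 0.81
By independence, var(W) = (0.5)²var(Y_1) + (0.5)²var(Y_2)
= (0.5)²·0.81 + (0.5)²·0.81 = 0.405
σ(W) = √0.405 ≈ 0.6364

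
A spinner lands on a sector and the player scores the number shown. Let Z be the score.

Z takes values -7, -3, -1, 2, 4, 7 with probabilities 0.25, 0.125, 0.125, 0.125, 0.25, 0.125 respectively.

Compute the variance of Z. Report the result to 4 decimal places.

E[Z] = (-7)(0.25) + (-3)(0.125) + (-1)(0.125) + (2)(0.125) + (4)(0.25) + (7)(0.125) = -0.125
E[Z²] = (-7)²(0.25) + (-3)²(0.125) + (-1)²(0.125) + (2)²(0.125) + (4)²(0.25) + (7)²(0.125) = 24.125
Var(Z) = E[Z²] − (E[Z])² = 24.125 − (-0.125)² = 24.109375

24.1094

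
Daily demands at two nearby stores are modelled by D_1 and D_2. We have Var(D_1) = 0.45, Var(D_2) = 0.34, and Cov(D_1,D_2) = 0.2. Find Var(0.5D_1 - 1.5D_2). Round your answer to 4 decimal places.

Var(0.5D_1 - 1.5D_2) = (0.5)²·Var(D_1) + (-1.5)²·Var(D_2) + 2·(0.5)·(-1.5)·Cov(D_1,D_2)
= 0.25·0.45 + 2.25·0.34 + -1.5·0.2 = 0.5775

0.5775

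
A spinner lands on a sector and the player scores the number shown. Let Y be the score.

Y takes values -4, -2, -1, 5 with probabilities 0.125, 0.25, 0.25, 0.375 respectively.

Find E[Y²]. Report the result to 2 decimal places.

E[Y²] = (-4)²(0.125) + (-2)²(0.25) + (-1)²(0.25) + (5)²(0.375) = 12.625

12.63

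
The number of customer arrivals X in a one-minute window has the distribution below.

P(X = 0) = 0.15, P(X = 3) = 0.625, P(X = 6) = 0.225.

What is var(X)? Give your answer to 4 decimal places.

E[X] = (0)(0.15) + (3)(0.625) + (6)(0.225) = 3.225
E[X²] = (0)²(0.15) + (3)²(0.625) + (6)²(0.225) = 13.725
var(X) = E[X²] − (E[X])² = 13.725 − (3.225)² = 3.324375

3.3244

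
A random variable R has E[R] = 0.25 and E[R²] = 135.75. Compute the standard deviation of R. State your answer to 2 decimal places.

11.65

Var(R) = 135.75 − (0.25)² = 135.6875
SD(R) = √135.6875 ≈ 11.65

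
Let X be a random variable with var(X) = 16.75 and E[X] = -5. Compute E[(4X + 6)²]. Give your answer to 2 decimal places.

E[4X + 6] = 4·-5 + 6 = -14
var(4X + 6) = (4)²·16.75 = 268
E[(4X + 6)²] = var((4X + 6)) + (E[(4X + 6)])² = 268 + (-14)² = 464

464.00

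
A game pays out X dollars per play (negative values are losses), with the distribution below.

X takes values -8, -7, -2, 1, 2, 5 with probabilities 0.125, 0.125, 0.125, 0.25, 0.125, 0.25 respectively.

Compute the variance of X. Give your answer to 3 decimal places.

E[X] = (-8)(0.125) + (-7)(0.125) + (-2)(0.125) + (1)(0.25) + (2)(0.125) + (5)(0.25) = -0.375
E[X²] = (-8)²(0.125) + (-7)²(0.125) + (-2)²(0.125) + (1)²(0.25) + (2)²(0.125) + (5)²(0.25) = 21.625
Var(X) = E[X²] − (E[X])² = 21.625 − (-0.375)² = 21.484375

21.484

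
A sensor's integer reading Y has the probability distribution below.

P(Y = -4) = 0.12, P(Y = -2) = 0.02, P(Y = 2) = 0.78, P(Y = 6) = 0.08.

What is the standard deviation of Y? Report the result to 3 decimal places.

E[Y] = (-4)(0.12) + (-2)(0.02) + (2)(0.78) + (6)(0.08) = 1.52
E[Y²] = (-4)²(0.12) + (-2)²(0.02) + (2)²(0.78) + (6)²(0.08) = 8
Var(Y) = E[Y²] − (E[Y])² = 8 − (1.52)² = 5.6896
sd(Y) = √5.6896 ≈ 2.385

2.385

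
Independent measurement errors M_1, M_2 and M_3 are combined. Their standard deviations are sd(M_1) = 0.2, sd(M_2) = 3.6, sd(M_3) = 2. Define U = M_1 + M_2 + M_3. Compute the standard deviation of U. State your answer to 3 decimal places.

Var(M_1) = 0.04, Var(M_2) = 12.96, Var(M_3) = 4
By independence, Var(U) = (1)²Var(M_1) + (1)²Var(M_2) + (1)²Var(M_3)
= (1)²·0.04 + (1)²·12.96 + (1)²·4 = 17
sd(U) = √17 ≈ 4.123

4.123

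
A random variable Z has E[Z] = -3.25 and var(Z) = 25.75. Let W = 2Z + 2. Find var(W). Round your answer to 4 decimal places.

var(2Z + 2) = (2)²·var(Z) = 4·25.75 = 103

103.0000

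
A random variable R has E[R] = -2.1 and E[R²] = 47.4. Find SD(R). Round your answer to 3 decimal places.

6.557

V(R) = 47.4 − (-2.1)² = 42.99
SD(R) = √42.99 ≈ 6.557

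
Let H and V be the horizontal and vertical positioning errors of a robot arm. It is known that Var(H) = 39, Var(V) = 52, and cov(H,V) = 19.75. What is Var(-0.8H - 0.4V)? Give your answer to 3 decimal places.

Var(-0.8H - 0.4V) = (-0.8)²·Var(H) + (-0.4)²·Var(V) + 2·(-0.8)·(-0.4)·cov(H,V)
= 0.64·39 + 0.16·52 + 0.64·19.75 = 45.92

45.920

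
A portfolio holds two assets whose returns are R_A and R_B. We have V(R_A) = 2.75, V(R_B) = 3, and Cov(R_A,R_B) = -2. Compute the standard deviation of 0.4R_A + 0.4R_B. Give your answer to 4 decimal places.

0.5292

V(0.4R_A + 0.4R_B) = (0.4)²·V(R_A) + (0.4)²·V(R_B) + 2·(0.4)·(0.4)·Cov(R_A,R_B)
= 0.16·2.75 + 0.16·3 + 0.32·-2 = 0.28
SD(0.4R_A + 0.4R_B) = √0.28 ≈ 0.5292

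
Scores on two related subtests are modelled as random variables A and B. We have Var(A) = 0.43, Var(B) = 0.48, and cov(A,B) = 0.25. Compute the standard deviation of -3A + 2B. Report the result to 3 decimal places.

1.670

Var(-3A + 2B) = (-3)²·Var(A) + (2)²·Var(B) + 2·(-3)·(2)·cov(A,B)
= 9·0.43 + 4·0.48 + -12·0.25 = 2.79
σ(-3A + 2B) = √2.79 ≈ 1.670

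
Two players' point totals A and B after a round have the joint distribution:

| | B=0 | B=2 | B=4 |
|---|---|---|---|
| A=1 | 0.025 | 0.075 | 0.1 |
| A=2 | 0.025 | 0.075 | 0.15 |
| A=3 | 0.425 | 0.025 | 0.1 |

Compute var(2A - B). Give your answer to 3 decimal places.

8.598

E[A] = 2.35,  E[B] = 1.75,  E[AB] = 3.4
var(A) = 6.15 − (2.35)² = 0.6275;  var(B) = 6.3 − (1.75)² = 3.2375
cov(A,B) = 3.4 − (2.35)(1.75) = -0.7125
var(2A - B) = (2)²·0.6275 + (-1)²·3.2375 + 2·(2)·(-1)·-0.7125 = 8.5975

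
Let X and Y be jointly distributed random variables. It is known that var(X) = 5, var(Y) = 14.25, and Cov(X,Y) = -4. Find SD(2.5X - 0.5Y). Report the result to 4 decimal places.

6.6942

var(2.5X - 0.5Y) = (2.5)²·var(X) + (-0.5)²·var(Y) + 2·(2.5)·(-0.5)·Cov(X,Y)
= 6.25·5 + 0.25·14.25 + -2.5·-4 = 44.8125
SD(2.5X - 0.5Y) = √44.8125 ≈ 6.6942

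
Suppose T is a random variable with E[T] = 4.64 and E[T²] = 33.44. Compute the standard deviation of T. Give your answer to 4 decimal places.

V(T) = 33.44 − (4.64)² = 11.9104
σ(T) = √11.9104 ≈ 3.4511

3.4511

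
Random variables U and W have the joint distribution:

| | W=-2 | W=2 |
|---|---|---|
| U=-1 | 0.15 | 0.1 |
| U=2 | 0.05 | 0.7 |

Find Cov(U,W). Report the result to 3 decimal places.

1.200

E[U] = 1.25,  E[W] = 1.2
E[UW] = 2.7
Cov(U,W) = E[UW] − E[U]E[W] = 2.7 − (1.25)(1.2) = 1.2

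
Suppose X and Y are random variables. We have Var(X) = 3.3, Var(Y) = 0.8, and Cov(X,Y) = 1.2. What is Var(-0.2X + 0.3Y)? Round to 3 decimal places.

0.060

Var(-0.2X + 0.3Y) = (-0.2)²·Var(X) + (0.3)²·Var(Y) + 2·(-0.2)·(0.3)·Cov(X,Y)
= 0.04·3.3 + 0.09·0.8 + -0.12·1.2 = 0.06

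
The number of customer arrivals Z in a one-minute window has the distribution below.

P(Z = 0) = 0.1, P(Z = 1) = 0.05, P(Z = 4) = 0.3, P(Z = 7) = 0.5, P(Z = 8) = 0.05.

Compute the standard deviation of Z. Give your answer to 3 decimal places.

E[Z] = (0)(0.1) + (1)(0.05) + (4)(0.3) + (7)(0.5) + (8)(0.05) = 5.15
E[Z²] = (0)²(0.1) + (1)²(0.05) + (4)²(0.3) + (7)²(0.5) + (8)²(0.05) = 32.55
Var(Z) = E[Z²] − (E[Z])² = 32.55 − (5.15)² = 6.0275
σ(Z) = √6.0275 ≈ 2.455

2.455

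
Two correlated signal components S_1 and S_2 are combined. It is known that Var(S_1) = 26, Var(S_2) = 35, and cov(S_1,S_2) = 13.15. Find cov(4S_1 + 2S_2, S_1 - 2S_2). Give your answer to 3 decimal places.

cov(4S_1 + 2S_2, S_1 - 2S_2) = (4)(1)Var(S_1) + (2)(-2)Var(S_2) + [(4)(-2) + (2)(1)]cov(S_1,S_2)
= 4·26 + -4·35 + -6·13.15 = -114.9

-114.900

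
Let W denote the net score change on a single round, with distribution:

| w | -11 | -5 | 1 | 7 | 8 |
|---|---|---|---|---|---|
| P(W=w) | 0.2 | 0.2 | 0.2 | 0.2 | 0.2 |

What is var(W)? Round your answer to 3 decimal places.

52.000

E[W] = (-11)(0.2) + (-5)(0.2) + (1)(0.2) + (7)(0.2) + (8)(0.2) = 0
E[W²] = (-11)²(0.2) + (-5)²(0.2) + (1)²(0.2) + (7)²(0.2) + (8)²(0.2) = 52
var(W) = E[W²] − (E[W])² = 52 − (0)² = 52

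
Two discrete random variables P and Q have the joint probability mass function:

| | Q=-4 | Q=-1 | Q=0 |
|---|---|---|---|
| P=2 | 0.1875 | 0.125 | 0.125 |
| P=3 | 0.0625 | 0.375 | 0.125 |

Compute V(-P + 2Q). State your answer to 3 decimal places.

8.371

E[P] = 2.5625,  E[Q] = -1.5,  E[PQ] = -3.625
V(P) = 6.8125 − (2.5625)² = 0.24609375;  V(Q) = 4.5 − (-1.5)² = 2.25
cov(P,Q) = -3.625 − (2.5625)(-1.5) = 0.21875
V(-P + 2Q) = (-1)²·0.24609375 + (2)²·2.25 + 2·(-1)·(2)·0.21875 = 8.37109375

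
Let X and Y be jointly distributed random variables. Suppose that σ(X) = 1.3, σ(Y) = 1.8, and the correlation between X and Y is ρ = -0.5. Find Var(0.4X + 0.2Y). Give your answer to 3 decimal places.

Var(X) = (1.3)² = 1.69;  Var(Y) = (1.8)² = 3.24
Cov(X,Y) = ρ·σ(X)·σ(Y) = -0.5·1.3·1.8 = -1.17
Var(0.4X + 0.2Y) = (0.4)²·Var(X) + (0.2)²·Var(Y) + 2·(0.4)·(0.2)·Cov(X,Y)
= 0.16·1.69 + 0.04·3.24 + 0.16·-1.17 = 0.2128

0.213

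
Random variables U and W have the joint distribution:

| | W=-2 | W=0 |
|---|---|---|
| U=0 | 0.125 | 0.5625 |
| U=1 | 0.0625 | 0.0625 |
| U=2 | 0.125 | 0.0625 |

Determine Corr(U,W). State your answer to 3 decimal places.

-0.426

E[U] = 0.5,  E[W] = -0.625
E[UW] = -0.625
Cov(U,W) = E[UW] − E[U]E[W] = -0.625 − (0.5)(-0.625) = -0.3125
Var(U) = 0.625,  Var(W) = 0.859375
ρ = -0.3125 / √(0.625·0.859375) ≈ -0.426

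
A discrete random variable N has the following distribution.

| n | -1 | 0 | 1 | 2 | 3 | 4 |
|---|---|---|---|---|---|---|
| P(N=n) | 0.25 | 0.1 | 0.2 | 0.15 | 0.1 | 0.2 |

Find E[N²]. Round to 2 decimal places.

5.15

E[N²] = (-1)²(0.25) + (0)²(0.1) + (1)²(0.2) + (2)²(0.15) + (3)²(0.1) + (4)²(0.2) = 5.15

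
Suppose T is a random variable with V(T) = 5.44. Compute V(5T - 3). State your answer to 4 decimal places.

136.0000

V(5T - 3) = (5)²·V(T) = 25·5.44 = 136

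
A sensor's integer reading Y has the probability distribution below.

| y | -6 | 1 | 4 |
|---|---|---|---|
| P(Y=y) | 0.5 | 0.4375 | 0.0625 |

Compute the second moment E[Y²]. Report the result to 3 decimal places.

E[Y²] = (-6)²(0.5) + (1)²(0.4375) + (4)²(0.0625) = 19.4375

19.438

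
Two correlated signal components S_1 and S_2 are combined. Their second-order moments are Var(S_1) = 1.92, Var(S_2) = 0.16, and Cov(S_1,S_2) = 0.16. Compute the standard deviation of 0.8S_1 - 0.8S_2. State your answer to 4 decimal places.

1.0613

Var(0.8S_1 - 0.8S_2) = (0.8)²·Var(S_1) + (-0.8)²·Var(S_2) + 2·(0.8)·(-0.8)·Cov(S_1,S_2)
= 0.64·1.92 + 0.64·0.16 + -1.28·0.16 = 1.1264
SD(0.8S_1 - 0.8S_2) = √1.1264 ≈ 1.0613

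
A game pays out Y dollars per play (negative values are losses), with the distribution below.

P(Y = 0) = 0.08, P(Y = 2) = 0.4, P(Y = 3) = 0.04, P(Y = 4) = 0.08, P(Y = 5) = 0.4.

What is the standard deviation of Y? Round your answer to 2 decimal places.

E[Y] = (0)(0.08) + (2)(0.4) + (3)(0.04) + (4)(0.08) + (5)(0.4) = 3.24
E[Y²] = (0)²(0.08) + (2)²(0.4) + (3)²(0.04) + (4)²(0.08) + (5)²(0.4) = 13.24
Var(Y) = E[Y²] − (E[Y])² = 13.24 − (3.24)² = 2.7424
SD(Y) = √2.7424 ≈ 1.66

1.66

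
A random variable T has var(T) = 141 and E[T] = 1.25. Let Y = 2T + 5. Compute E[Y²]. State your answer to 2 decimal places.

620.25

E[2T + 5] = 2·1.25 + 5 = 7.5
var(2T + 5) = (2)²·141 = 564
E[Y²] = var(Y) + (E[Y])² = 564 + (7.5)² = 620.25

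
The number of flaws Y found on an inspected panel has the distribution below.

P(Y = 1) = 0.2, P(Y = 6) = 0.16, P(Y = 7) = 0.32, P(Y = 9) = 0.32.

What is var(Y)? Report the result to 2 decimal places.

8.12

E[Y] = (1)(0.2) + (6)(0.16) + (7)(0.32) + (9)(0.32) = 6.28
E[Y²] = (1)²(0.2) + (6)²(0.16) + (7)²(0.32) + (9)²(0.32) = 47.56
var(Y) = E[Y²] − (E[Y])² = 47.56 − (6.28)² = 8.1216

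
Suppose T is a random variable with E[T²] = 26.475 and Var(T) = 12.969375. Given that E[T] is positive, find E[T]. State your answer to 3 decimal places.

(E[T])² = E[T²] − Var(T) = 26.475 − 12.969375 = 13.505625
E[T] = √13.505625 = 3.675

3.675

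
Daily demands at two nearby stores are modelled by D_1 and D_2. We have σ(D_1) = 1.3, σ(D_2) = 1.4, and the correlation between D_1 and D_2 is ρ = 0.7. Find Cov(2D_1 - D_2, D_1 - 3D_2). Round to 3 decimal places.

var(D_1) = (1.3)² = 1.69;  var(D_2) = (1.4)² = 1.96
Cov(D_1,D_2) = ρ·σ(D_1)·σ(D_2) = 0.7·1.3·1.4 = 1.274
Cov(2D_1 - D_2, D_1 - 3D_2) = (2)(1)var(D_1) + (-1)(-3)var(D_2) + [(2)(-3) + (-1)(1)]Cov(D_1,D_2)
= 2·1.69 + 3·1.96 + -7·1.274 = 0.342

0.342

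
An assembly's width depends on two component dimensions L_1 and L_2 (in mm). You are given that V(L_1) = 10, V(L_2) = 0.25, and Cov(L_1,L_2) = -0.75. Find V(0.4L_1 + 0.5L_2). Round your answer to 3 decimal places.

1.363

V(0.4L_1 + 0.5L_2) = (0.4)²·V(L_1) + (0.5)²·V(L_2) + 2·(0.4)·(0.5)·Cov(L_1,L_2)
= 0.16·10 + 0.25·0.25 + 0.4·-0.75 = 1.3625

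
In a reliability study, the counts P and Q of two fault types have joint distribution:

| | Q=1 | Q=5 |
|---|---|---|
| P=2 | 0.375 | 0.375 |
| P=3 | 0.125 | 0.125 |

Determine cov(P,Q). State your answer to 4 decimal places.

0.0000

E[P] = 2.25,  E[Q] = 3
E[PQ] = 6.75
cov(P,Q) = E[PQ] − E[P]E[Q] = 6.75 − (2.25)(3) = 0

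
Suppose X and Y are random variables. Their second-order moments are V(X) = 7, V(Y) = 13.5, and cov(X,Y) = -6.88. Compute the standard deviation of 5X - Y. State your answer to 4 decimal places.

V(5X - Y) = (5)²·V(X) + (-1)²·V(Y) + 2·(5)·(-1)·cov(X,Y)
= 25·7 + 1·13.5 + -10·-6.88 = 257.3
σ(5X - Y) = √257.3 ≈ 16.0406

16.0406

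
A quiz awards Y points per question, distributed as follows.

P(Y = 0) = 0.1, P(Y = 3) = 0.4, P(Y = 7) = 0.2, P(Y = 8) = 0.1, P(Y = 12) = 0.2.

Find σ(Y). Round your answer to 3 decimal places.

3.868

E[Y] = (0)(0.1) + (3)(0.4) + (7)(0.2) + (8)(0.1) + (12)(0.2) = 5.8
E[Y²] = (0)²(0.1) + (3)²(0.4) + (7)²(0.2) + (8)²(0.1) + (12)²(0.2) = 48.6
Var(Y) = E[Y²] − (E[Y])² = 48.6 − (5.8)² = 14.96
σ(Y) = √14.96 ≈ 3.868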